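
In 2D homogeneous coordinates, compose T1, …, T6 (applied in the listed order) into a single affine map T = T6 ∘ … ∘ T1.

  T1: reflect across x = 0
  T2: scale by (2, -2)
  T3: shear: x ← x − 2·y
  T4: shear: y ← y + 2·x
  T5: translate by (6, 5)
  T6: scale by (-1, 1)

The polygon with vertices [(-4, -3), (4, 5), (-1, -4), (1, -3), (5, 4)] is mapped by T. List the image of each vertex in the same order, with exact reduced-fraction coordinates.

image vertices: (-2, 3), (-18, 19), (8, -15), (8, -17), (-12, 9)

T1 reflect across x = 0: (-4, -3) → (4, -3); (4, 5) → (-4, 5); (-1, -4) → (1, -4); (1, -3) → (-1, -3); (5, 4) → (-5, 4)
T2 scale by (2, -2): (4, -3) → (8, 6); (-4, 5) → (-8, -10); (1, -4) → (2, 8); (-1, -3) → (-2, 6); (-5, 4) → (-10, -8)
T3 shear: x ← x − 2·y: (8, 6) → (-4, 6); (-8, -10) → (12, -10); (2, 8) → (-14, 8); (-2, 6) → (-14, 6); (-10, -8) → (6, -8)
T4 shear: y ← y + 2·x: (-4, 6) → (-4, -2); (12, -10) → (12, 14); (-14, 8) → (-14, -20); (-14, 6) → (-14, -22); (6, -8) → (6, 4)
T5 translate by (6, 5): (-4, -2) → (2, 3); (12, 14) → (18, 19); (-14, -20) → (-8, -15); (-14, -22) → (-8, -17); (6, 4) → (12, 9)
T6 scale by (-1, 1): (2, 3) → (-2, 3); (18, 19) → (-18, 19); (-8, -15) → (8, -15); (-8, -17) → (8, -17); (12, 9) → (-12, 9)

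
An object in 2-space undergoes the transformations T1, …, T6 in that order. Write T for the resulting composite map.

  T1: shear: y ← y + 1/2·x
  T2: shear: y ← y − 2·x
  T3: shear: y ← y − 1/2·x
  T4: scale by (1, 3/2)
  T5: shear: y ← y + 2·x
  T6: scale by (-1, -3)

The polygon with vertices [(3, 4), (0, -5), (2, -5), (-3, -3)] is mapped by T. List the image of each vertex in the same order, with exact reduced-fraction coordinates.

T1 shear: y ← y + 1/2·x: (3, 4) → (3, 11/2); (0, -5) → (0, -5); (2, -5) → (2, -4); (-3, -3) → (-3, -9/2)
T2 shear: y ← y − 2·x: (3, 11/2) → (3, -1/2); (0, -5) → (0, -5); (2, -4) → (2, -8); (-3, -9/2) → (-3, 3/2)
T3 shear: y ← y − 1/2·x: (3, -1/2) → (3, -2); (0, -5) → (0, -5); (2, -8) → (2, -9); (-3, 3/2) → (-3, 3)
T4 scale by (1, 3/2): (3, -2) → (3, -3); (0, -5) → (0, -15/2); (2, -9) → (2, -27/2); (-3, 3) → (-3, 9/2)
T5 shear: y ← y + 2·x: (3, -3) → (3, 3); (0, -15/2) → (0, -15/2); (2, -27/2) → (2, -19/2); (-3, 9/2) → (-3, -3/2)
T6 scale by (-1, -3): (3, 3) → (-3, -9); (0, -15/2) → (0, 45/2); (2, -19/2) → (-2, 57/2); (-3, -3/2) → (3, 9/2)

image vertices: (-3, -9), (0, 45/2), (-2, 57/2), (3, 9/2)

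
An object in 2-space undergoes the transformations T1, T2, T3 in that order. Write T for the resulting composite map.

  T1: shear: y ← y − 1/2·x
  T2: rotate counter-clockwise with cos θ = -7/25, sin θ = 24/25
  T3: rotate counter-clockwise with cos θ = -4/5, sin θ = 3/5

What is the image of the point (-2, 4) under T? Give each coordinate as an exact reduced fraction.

T1 shear: y ← y − 1/2·x: (-2, 4) → (-2, 5)
T2 rotate counter-clockwise with cos θ = -7/25, sin θ = 24/25: (-2, 5) → (-106/25, -83/25)
T3 rotate counter-clockwise with cos θ = -4/5, sin θ = 3/5: (-106/25, -83/25) → (673/125, 14/125)

T(p) = (673/125, 14/125)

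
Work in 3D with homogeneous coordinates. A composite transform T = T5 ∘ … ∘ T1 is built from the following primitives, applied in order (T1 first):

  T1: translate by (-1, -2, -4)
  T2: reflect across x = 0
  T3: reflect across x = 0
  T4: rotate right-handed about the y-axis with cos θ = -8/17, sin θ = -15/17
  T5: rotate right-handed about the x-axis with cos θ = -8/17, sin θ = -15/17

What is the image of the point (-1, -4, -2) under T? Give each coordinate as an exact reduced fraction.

T1 translate by (-1, -2, -4): (-1, -4, -2) → (-2, -6, -6)
T2 reflect across x = 0: (-2, -6, -6) → (2, -6, -6)
T3 reflect across x = 0: (2, -6, -6) → (-2, -6, -6)
T4 rotate right-handed about the y-axis with cos θ = -8/17, sin θ = -15/17: (-2, -6, -6) → (106/17, -6, 18/17)
T5 rotate right-handed about the x-axis with cos θ = -8/17, sin θ = -15/17: (106/17, -6, 18/17) → (106/17, 1086/289, 1386/289)

T(p) = (106/17, 1086/289, 1386/289)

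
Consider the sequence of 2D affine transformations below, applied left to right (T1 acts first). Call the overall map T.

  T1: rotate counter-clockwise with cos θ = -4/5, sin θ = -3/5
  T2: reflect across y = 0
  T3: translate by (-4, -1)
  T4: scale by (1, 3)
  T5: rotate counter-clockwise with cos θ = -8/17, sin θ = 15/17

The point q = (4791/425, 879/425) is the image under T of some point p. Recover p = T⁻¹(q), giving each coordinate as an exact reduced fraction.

T1 = [-4/5 3/5 0; -3/5 -4/5 0; 0 0 1]
T2·T1 = [-4/5 3/5 0; 3/5 4/5 0; 0 0 1]
T3·…·T1 = [-4/5 3/5 -4; 3/5 4/5 -1; 0 0 1]
T4·…·T1 = [-4/5 3/5 -4; 9/5 12/5 -3; 0 0 1]
T5·…·T1 = [-103/85 -12/5 77/17; -132/85 -3/5 -36/17; 0 0 1]
det M = -3; M⁻¹ = [1/5 -4/5 -13/5; -44/85 103/255 16/5; 0 0 1]
M⁻¹ · (4791/425, 879/425)ᵀ = (-2, -9/5)ᵀ

p = (-2, -9/5)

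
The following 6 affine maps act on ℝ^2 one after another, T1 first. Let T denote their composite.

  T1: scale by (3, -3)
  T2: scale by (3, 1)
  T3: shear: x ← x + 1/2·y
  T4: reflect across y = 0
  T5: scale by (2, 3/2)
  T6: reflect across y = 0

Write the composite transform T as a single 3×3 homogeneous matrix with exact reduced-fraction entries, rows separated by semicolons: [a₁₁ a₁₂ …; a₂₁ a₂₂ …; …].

T1 = [3 0 0; 0 -3 0; 0 0 1]
T2·T1 = [9 0 0; 0 -3 0; 0 0 1]
T3·…·T1 = [9 -3/2 0; 0 -3 0; 0 0 1]
T4·…·T1 = [9 -3/2 0; 0 3 0; 0 0 1]
T5·…·T1 = [18 -3 0; 0 9/2 0; 0 0 1]
T6·…·T1 = [18 -3 0; 0 -9/2 0; 0 0 1]

T = [18 -3 0; 0 -9/2 0; 0 0 1]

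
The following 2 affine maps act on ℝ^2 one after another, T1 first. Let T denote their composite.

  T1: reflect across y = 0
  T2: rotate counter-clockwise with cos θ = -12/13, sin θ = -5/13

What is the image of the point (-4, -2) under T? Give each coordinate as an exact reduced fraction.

T1 reflect across y = 0: (-4, -2) → (-4, 2)
T2 rotate counter-clockwise with cos θ = -12/13, sin θ = -5/13: (-4, 2) → (58/13, -4/13)

T(p) = (58/13, -4/13)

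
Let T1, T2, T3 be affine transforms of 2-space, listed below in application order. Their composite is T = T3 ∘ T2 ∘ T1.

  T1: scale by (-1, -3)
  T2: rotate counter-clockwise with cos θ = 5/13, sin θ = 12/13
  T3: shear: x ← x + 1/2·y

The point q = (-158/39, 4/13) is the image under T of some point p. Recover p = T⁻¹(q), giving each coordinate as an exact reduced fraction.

T1 = [-1 0 0; 0 -3 0; 0 0 1]
T2·T1 = [-5/13 36/13 0; -12/13 -15/13 0; 0 0 1]
T3·…·T1 = [-11/13 57/26 0; -12/13 -15/13 0; 0 0 1]
det M = 3; M⁻¹ = [-5/13 -19/26 0; 4/13 -11/39 0; 0 0 1]
M⁻¹ · (-158/39, 4/13)ᵀ = (4/3, -4/3)ᵀ

p = (4/3, -4/3)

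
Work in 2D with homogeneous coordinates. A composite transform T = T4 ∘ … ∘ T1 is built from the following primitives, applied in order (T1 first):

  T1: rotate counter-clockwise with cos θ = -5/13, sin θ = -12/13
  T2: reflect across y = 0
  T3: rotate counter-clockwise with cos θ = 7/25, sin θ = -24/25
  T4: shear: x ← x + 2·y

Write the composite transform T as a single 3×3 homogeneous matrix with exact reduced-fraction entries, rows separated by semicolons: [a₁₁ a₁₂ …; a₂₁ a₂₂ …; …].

T = [661/325 -302/325 0; 204/325 -253/325 0; 0 0 1]

T1 = [-5/13 12/13 0; -12/13 -5/13 0; 0 0 1]
T2·T1 = [-5/13 12/13 0; 12/13 5/13 0; 0 0 1]
T3·…·T1 = [253/325 204/325 0; 204/325 -253/325 0; 0 0 1]
T4·…·T1 = [661/325 -302/325 0; 204/325 -253/325 0; 0 0 1]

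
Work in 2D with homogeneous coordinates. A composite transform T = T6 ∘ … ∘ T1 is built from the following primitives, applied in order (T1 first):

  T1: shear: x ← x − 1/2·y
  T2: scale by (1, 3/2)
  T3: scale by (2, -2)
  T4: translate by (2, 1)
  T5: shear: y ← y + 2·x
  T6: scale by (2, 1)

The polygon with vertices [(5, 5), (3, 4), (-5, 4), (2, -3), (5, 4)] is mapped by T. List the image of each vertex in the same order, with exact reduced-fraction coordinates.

T1 shear: x ← x − 1/2·y: (5, 5) → (5/2, 5); (3, 4) → (1, 4); (-5, 4) → (-7, 4); (2, -3) → (7/2, -3); (5, 4) → (3, 4)
T2 scale by (1, 3/2): (5/2, 5) → (5/2, 15/2); (1, 4) → (1, 6); (-7, 4) → (-7, 6); (7/2, -3) → (7/2, -9/2); (3, 4) → (3, 6)
T3 scale by (2, -2): (5/2, 15/2) → (5, -15); (1, 6) → (2, -12); (-7, 6) → (-14, -12); (7/2, -9/2) → (7, 9); (3, 6) → (6, -12)
T4 translate by (2, 1): (5, -15) → (7, -14); (2, -12) → (4, -11); (-14, -12) → (-12, -11); (7, 9) → (9, 10); (6, -12) → (8, -11)
T5 shear: y ← y + 2·x: (7, -14) → (7, 0); (4, -11) → (4, -3); (-12, -11) → (-12, -35); (9, 10) → (9, 28); (8, -11) → (8, 5)
T6 scale by (2, 1): (7, 0) → (14, 0); (4, -3) → (8, -3); (-12, -35) → (-24, -35); (9, 28) → (18, 28); (8, 5) → (16, 5)

image vertices: (14, 0), (8, -3), (-24, -35), (18, 28), (16, 5)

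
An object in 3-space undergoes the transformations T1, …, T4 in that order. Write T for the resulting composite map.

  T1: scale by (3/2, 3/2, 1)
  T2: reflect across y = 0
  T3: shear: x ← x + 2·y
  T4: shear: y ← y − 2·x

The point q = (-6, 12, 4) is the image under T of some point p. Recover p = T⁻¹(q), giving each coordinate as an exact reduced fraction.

T1 = [3/2 0 0 0; 0 3/2 0 0; 0 0 1 0; 0 0 0 1]
T2·T1 = [3/2 0 0 0; 0 -3/2 0 0; 0 0 1 0; 0 0 0 1]
T3·…·T1 = [3/2 -3 0 0; 0 -3/2 0 0; 0 0 1 0; 0 0 0 1]
T4·…·T1 = [3/2 -3 0 0; -3 9/2 0 0; 0 0 1 0; 0 0 0 1]
det M = -9/4; M⁻¹ = [-2 -4/3 0 0; -4/3 -2/3 0 0; 0 0 1 0; 0 0 0 1]
M⁻¹ · (-6, 12, 4)ᵀ = (-4, 0, 4)ᵀ

p = (-4, 0, 4)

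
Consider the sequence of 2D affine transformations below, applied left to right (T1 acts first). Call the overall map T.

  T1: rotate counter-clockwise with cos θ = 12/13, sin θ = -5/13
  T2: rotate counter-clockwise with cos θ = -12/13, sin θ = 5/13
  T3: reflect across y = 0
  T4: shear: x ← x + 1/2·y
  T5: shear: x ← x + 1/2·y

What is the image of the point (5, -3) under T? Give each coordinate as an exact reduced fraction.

T1 rotate counter-clockwise with cos θ = 12/13, sin θ = -5/13: (5, -3) → (45/13, -61/13)
T2 rotate counter-clockwise with cos θ = -12/13, sin θ = 5/13: (45/13, -61/13) → (-235/169, 957/169)
T3 reflect across y = 0: (-235/169, 957/169) → (-235/169, -957/169)
T4 shear: x ← x + 1/2·y: (-235/169, -957/169) → (-1427/338, -957/169)
T5 shear: x ← x + 1/2·y: (-1427/338, -957/169) → (-1192/169, -957/169)

T(p) = (-1192/169, -957/169)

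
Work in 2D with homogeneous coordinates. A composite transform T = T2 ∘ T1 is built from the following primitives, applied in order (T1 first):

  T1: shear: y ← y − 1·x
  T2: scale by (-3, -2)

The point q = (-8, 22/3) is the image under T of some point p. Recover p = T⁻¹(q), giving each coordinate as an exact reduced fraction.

T1 = [1 0 0; -1 1 0; 0 0 1]
T2·T1 = [-3 0 0; 2 -2 0; 0 0 1]
det M = 6; M⁻¹ = [-1/3 0 0; -1/3 -1/2 0; 0 0 1]
M⁻¹ · (-8, 22/3)ᵀ = (8/3, -1)ᵀ

p = (8/3, -1)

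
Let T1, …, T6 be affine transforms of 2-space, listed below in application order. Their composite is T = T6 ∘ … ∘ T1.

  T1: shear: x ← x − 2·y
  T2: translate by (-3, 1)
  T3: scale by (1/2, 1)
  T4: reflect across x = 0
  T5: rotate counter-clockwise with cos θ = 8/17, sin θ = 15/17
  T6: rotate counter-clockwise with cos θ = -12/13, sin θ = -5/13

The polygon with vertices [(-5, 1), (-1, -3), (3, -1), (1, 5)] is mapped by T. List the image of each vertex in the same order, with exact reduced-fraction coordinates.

T1 shear: x ← x − 2·y: (-5, 1) → (-7, 1); (-1, -3) → (5, -3); (3, -1) → (5, -1); (1, 5) → (-9, 5)
T2 translate by (-3, 1): (-7, 1) → (-10, 2); (5, -3) → (2, -2); (5, -1) → (2, 0); (-9, 5) → (-12, 6)
T3 scale by (1/2, 1): (-10, 2) → (-5, 2); (2, -2) → (1, -2); (2, 0) → (1, 0); (-12, 6) → (-6, 6)
T4 reflect across x = 0: (-5, 2) → (5, 2); (1, -2) → (-1, -2); (1, 0) → (-1, 0); (-6, 6) → (6, 6)
T5 rotate counter-clockwise with cos θ = 8/17, sin θ = 15/17: (5, 2) → (10/17, 91/17); (-1, -2) → (22/17, -31/17); (-1, 0) → (-8/17, -15/17); (6, 6) → (-42/17, 138/17)
T6 rotate counter-clockwise with cos θ = -12/13, sin θ = -5/13: (10/17, 91/17) → (335/221, -1142/221); (22/17, -31/17) → (-419/221, 262/221); (-8/17, -15/17) → (21/221, 220/221); (-42/17, 138/17) → (1194/221, -1446/221)

image vertices: (335/221, -1142/221), (-419/221, 262/221), (21/221, 220/221), (1194/221, -1446/221)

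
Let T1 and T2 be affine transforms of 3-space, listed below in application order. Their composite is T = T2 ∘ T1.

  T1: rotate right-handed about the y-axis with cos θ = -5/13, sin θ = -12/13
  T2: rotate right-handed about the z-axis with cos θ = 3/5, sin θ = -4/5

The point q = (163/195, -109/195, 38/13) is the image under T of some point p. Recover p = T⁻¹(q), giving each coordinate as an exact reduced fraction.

p = (7/3, 1/3, -2)

T1 = [-5/13 0 -12/13 0; 0 1 0 0; 12/13 0 -5/13 0; 0 0 0 1]
T2·T1 = [-3/13 4/5 -36/65 0; 4/13 3/5 48/65 0; 12/13 0 -5/13 0; 0 0 0 1]
det M = 1; M⁻¹ = [-3/13 4/13 12/13 0; 4/5 3/5 0 0; -36/65 48/65 -5/13 0; 0 0 0 1]
M⁻¹ · (163/195, -109/195, 38/13)ᵀ = (7/3, 1/3, -2)ᵀ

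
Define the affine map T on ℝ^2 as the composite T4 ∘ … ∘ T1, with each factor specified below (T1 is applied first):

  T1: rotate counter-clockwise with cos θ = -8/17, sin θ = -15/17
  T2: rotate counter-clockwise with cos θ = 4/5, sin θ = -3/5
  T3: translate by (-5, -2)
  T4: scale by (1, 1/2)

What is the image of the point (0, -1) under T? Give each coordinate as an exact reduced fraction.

T(p) = (-461/85, -93/170)

T1 rotate counter-clockwise with cos θ = -8/17, sin θ = -15/17: (0, -1) → (-15/17, 8/17)
T2 rotate counter-clockwise with cos θ = 4/5, sin θ = -3/5: (-15/17, 8/17) → (-36/85, 77/85)
T3 translate by (-5, -2): (-36/85, 77/85) → (-461/85, -93/85)
T4 scale by (1, 1/2): (-461/85, -93/85) → (-461/85, -93/170)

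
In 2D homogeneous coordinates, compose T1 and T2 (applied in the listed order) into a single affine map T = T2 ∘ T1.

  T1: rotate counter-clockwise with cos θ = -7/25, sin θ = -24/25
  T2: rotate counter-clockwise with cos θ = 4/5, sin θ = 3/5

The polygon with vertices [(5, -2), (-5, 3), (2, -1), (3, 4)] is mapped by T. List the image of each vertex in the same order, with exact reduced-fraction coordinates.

image vertices: (-14/125, -673/125), (131/125, 717/125), (-29/125, -278/125), (24/5, -7/5)

T1 rotate counter-clockwise with cos θ = -7/25, sin θ = -24/25: (5, -2) → (-83/25, -106/25); (-5, 3) → (107/25, 99/25); (2, -1) → (-38/25, -41/25); (3, 4) → (3, -4)
T2 rotate counter-clockwise with cos θ = 4/5, sin θ = 3/5: (-83/25, -106/25) → (-14/125, -673/125); (107/25, 99/25) → (131/125, 717/125); (-38/25, -41/25) → (-29/125, -278/125); (3, -4) → (24/5, -7/5)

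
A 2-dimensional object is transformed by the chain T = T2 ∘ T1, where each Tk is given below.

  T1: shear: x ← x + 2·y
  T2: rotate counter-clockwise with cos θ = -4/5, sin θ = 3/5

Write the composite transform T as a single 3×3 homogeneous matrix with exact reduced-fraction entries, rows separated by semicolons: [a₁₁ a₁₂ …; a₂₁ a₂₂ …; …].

T = [-4/5 -11/5 0; 3/5 2/5 0; 0 0 1]

T1 = [1 2 0; 0 1 0; 0 0 1]
T2·T1 = [-4/5 -11/5 0; 3/5 2/5 0; 0 0 1]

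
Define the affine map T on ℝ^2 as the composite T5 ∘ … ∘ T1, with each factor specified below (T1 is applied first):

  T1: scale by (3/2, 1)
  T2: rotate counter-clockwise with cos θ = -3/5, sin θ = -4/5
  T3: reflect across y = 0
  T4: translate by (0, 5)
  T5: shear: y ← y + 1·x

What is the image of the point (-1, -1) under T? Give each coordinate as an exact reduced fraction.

T1 scale by (3/2, 1): (-1, -1) → (-3/2, -1)
T2 rotate counter-clockwise with cos θ = -3/5, sin θ = -4/5: (-3/2, -1) → (1/10, 9/5)
T3 reflect across y = 0: (1/10, 9/5) → (1/10, -9/5)
T4 translate by (0, 5): (1/10, -9/5) → (1/10, 16/5)
T5 shear: y ← y + 1·x: (1/10, 16/5) → (1/10, 33/10)

T(p) = (1/10, 33/10)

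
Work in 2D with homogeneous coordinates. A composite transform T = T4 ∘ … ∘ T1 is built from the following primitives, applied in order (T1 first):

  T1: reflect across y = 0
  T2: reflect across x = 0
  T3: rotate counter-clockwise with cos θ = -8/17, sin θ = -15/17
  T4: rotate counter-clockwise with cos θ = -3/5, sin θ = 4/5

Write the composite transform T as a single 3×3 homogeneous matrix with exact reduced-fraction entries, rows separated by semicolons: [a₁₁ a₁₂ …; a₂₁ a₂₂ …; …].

T = [-84/85 13/85 0; -13/85 -84/85 0; 0 0 1]

T1 = [1 0 0; 0 -1 0; 0 0 1]
T2·T1 = [-1 0 0; 0 -1 0; 0 0 1]
T3·…·T1 = [8/17 -15/17 0; 15/17 8/17 0; 0 0 1]
T4·…·T1 = [-84/85 13/85 0; -13/85 -84/85 0; 0 0 1]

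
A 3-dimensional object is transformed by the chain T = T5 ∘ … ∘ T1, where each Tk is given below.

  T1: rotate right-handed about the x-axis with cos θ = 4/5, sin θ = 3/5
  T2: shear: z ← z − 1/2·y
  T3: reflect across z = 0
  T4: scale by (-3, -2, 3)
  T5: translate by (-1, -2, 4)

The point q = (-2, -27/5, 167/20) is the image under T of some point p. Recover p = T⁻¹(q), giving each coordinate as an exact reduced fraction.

T1 = [1 0 0 0; 0 4/5 -3/5 0; 0 3/5 4/5 0; 0 0 0 1]
T2·T1 = [1 0 0 0; 0 4/5 -3/5 0; 0 1/5 11/10 0; 0 0 0 1]
T3·…·T1 = [1 0 0 0; 0 4/5 -3/5 0; 0 -1/5 -11/10 0; 0 0 0 1]
T4·…·T1 = [-3 0 0 0; 0 -8/5 6/5 0; 0 -3/5 -33/10 0; 0 0 0 1]
T5·…·T1 = [-3 0 0 -1; 0 -8/5 6/5 -2; 0 -3/5 -33/10 4; 0 0 0 1]
det M = -18; M⁻¹ = [-1/3 0 0 -1/3; 0 -11/20 -1/5 -3/10; 0 1/10 -4/15 19/15; 0 0 0 1]
M⁻¹ · (-2, -27/5, 167/20)ᵀ = (1/3, 1, -3/2)ᵀ

p = (1/3, 1, -3/2)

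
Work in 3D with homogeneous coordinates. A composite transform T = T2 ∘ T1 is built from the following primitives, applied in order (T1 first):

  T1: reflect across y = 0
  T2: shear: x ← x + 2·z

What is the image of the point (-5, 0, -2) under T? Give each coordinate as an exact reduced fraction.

T1 reflect across y = 0: (-5, 0, -2) → (-5, 0, -2)
T2 shear: x ← x + 2·z: (-5, 0, -2) → (-9, 0, -2)

T(p) = (-9, 0, -2)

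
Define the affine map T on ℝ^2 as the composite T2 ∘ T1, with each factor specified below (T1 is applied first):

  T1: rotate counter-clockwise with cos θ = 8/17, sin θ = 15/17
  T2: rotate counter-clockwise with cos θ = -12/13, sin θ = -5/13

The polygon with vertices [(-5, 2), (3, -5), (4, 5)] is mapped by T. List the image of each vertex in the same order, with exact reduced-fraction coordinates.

image vertices: (545/221, 1058/221), (-1163/221, -555/221), (1016/221, -985/221)

T1 rotate counter-clockwise with cos θ = 8/17, sin θ = 15/17: (-5, 2) → (-70/17, -59/17); (3, -5) → (99/17, 5/17); (4, 5) → (-43/17, 100/17)
T2 rotate counter-clockwise with cos θ = -12/13, sin θ = -5/13: (-70/17, -59/17) → (545/221, 1058/221); (99/17, 5/17) → (-1163/221, -555/221); (-43/17, 100/17) → (1016/221, -985/221)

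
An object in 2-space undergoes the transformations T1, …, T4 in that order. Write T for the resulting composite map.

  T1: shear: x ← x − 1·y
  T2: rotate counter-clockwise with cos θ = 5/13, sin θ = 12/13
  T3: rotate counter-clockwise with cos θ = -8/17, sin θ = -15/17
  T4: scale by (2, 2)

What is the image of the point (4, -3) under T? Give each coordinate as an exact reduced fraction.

T(p) = (934/221, -3234/221)

T1 shear: x ← x − 1·y: (4, -3) → (7, -3)
T2 rotate counter-clockwise with cos θ = 5/13, sin θ = 12/13: (7, -3) → (71/13, 69/13)
T3 rotate counter-clockwise with cos θ = -8/17, sin θ = -15/17: (71/13, 69/13) → (467/221, -1617/221)
T4 scale by (2, 2): (467/221, -1617/221) → (934/221, -3234/221)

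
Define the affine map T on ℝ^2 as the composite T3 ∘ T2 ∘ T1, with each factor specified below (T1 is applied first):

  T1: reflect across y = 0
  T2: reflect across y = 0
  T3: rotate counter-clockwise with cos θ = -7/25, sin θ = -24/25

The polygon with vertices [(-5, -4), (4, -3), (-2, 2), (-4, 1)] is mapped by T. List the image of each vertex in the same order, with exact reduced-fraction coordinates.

image vertices: (-61/25, 148/25), (-4, -3), (62/25, 34/25), (52/25, 89/25)

T1 reflect across y = 0: (-5, -4) → (-5, 4); (4, -3) → (4, 3); (-2, 2) → (-2, -2); (-4, 1) → (-4, -1)
T2 reflect across y = 0: (-5, 4) → (-5, -4); (4, 3) → (4, -3); (-2, -2) → (-2, 2); (-4, -1) → (-4, 1)
T3 rotate counter-clockwise with cos θ = -7/25, sin θ = -24/25: (-5, -4) → (-61/25, 148/25); (4, -3) → (-4, -3); (-2, 2) → (62/25, 34/25); (-4, 1) → (52/25, 89/25)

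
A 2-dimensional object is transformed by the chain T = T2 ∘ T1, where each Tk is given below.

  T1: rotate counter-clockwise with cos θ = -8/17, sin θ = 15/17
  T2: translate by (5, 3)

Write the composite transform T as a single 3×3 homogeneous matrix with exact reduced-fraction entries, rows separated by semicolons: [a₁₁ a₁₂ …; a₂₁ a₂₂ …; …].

T1 = [-8/17 -15/17 0; 15/17 -8/17 0; 0 0 1]
T2·T1 = [-8/17 -15/17 5; 15/17 -8/17 3; 0 0 1]

T = [-8/17 -15/17 5; 15/17 -8/17 3; 0 0 1]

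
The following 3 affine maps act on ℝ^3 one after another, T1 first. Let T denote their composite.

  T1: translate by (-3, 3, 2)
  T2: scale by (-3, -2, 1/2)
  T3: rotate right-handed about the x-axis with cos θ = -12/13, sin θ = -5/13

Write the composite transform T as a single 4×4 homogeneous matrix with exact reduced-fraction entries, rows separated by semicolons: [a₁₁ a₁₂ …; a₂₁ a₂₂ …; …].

T1 = [1 0 0 -3; 0 1 0 3; 0 0 1 2; 0 0 0 1]
T2·T1 = [-3 0 0 9; 0 -2 0 -6; 0 0 1/2 1; 0 0 0 1]
T3·…·T1 = [-3 0 0 9; 0 24/13 5/26 77/13; 0 10/13 -6/13 18/13; 0 0 0 1]

T = [-3 0 0 9; 0 24/13 5/26 77/13; 0 10/13 -6/13 18/13; 0 0 0 1]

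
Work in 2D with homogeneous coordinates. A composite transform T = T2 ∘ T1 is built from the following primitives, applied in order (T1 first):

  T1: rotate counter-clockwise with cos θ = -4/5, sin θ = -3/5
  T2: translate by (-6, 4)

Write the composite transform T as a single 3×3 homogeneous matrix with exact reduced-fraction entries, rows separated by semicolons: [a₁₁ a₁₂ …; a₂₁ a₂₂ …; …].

T = [-4/5 3/5 -6; -3/5 -4/5 4; 0 0 1]

T1 = [-4/5 3/5 0; -3/5 -4/5 0; 0 0 1]
T2·T1 = [-4/5 3/5 -6; -3/5 -4/5 4; 0 0 1]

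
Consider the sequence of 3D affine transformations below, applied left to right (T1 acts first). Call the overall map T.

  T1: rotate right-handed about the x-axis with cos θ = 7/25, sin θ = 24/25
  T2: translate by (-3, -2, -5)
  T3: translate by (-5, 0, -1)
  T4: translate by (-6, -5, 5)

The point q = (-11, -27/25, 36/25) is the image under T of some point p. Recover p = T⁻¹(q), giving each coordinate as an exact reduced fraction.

p = (3, 4, -5)

T1 = [1 0 0 0; 0 7/25 -24/25 0; 0 24/25 7/25 0; 0 0 0 1]
T2·T1 = [1 0 0 -3; 0 7/25 -24/25 -2; 0 24/25 7/25 -5; 0 0 0 1]
T3·…·T1 = [1 0 0 -8; 0 7/25 -24/25 -2; 0 24/25 7/25 -6; 0 0 0 1]
T4·…·T1 = [1 0 0 -14; 0 7/25 -24/25 -7; 0 24/25 7/25 -1; 0 0 0 1]
det M = 1; M⁻¹ = [1 0 0 14; 0 7/25 24/25 73/25; 0 -24/25 7/25 -161/25; 0 0 0 1]
M⁻¹ · (-11, -27/25, 36/25)ᵀ = (3, 4, -5)ᵀ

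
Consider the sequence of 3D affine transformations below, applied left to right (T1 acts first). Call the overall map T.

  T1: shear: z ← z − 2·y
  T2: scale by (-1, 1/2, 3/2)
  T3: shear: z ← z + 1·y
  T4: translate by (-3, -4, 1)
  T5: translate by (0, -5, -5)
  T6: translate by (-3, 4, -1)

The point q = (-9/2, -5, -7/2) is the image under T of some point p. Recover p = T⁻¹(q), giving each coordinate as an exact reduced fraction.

T1 = [1 0 0 0; 0 1 0 0; 0 -2 1 0; 0 0 0 1]
T2·T1 = [-1 0 0 0; 0 1/2 0 0; 0 -3 3/2 0; 0 0 0 1]
T3·…·T1 = [-1 0 0 0; 0 1/2 0 0; 0 -5/2 3/2 0; 0 0 0 1]
T4·…·T1 = [-1 0 0 -3; 0 1/2 0 -4; 0 -5/2 3/2 1; 0 0 0 1]
T5·…·T1 = [-1 0 0 -3; 0 1/2 0 -9; 0 -5/2 3/2 -4; 0 0 0 1]
T6·…·T1 = [-1 0 0 -6; 0 1/2 0 -5; 0 -5/2 3/2 -5; 0 0 0 1]
det M = -3/4; M⁻¹ = [-1 0 0 -6; 0 2 0 10; 0 10/3 2/3 20; 0 0 0 1]
M⁻¹ · (-9/2, -5, -7/2)ᵀ = (-3/2, 0, 1)ᵀ

p = (-3/2, 0, 1)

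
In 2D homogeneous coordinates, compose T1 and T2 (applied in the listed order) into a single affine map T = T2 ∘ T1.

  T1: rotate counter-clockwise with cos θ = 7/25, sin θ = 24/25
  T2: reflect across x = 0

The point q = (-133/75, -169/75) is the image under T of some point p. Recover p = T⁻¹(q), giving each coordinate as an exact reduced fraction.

T1 = [7/25 -24/25 0; 24/25 7/25 0; 0 0 1]
T2·T1 = [-7/25 24/25 0; 24/25 7/25 0; 0 0 1]
det M = -1; M⁻¹ = [-7/25 24/25 0; 24/25 7/25 0; 0 0 1]
M⁻¹ · (-133/75, -169/75)ᵀ = (-5/3, -7/3)ᵀ

p = (-5/3, -7/3)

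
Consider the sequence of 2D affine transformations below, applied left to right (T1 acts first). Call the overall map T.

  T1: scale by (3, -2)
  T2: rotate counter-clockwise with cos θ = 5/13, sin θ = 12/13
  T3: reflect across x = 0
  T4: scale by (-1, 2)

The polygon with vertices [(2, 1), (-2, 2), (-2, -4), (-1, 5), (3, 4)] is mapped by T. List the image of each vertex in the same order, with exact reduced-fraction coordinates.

T1 scale by (3, -2): (2, 1) → (6, -2); (-2, 2) → (-6, -4); (-2, -4) → (-6, 8); (-1, 5) → (-3, -10); (3, 4) → (9, -8)
T2 rotate counter-clockwise with cos θ = 5/13, sin θ = 12/13: (6, -2) → (54/13, 62/13); (-6, -4) → (18/13, -92/13); (-6, 8) → (-126/13, -32/13); (-3, -10) → (105/13, -86/13); (9, -8) → (141/13, 68/13)
T3 reflect across x = 0: (54/13, 62/13) → (-54/13, 62/13); (18/13, -92/13) → (-18/13, -92/13); (-126/13, -32/13) → (126/13, -32/13); (105/13, -86/13) → (-105/13, -86/13); (141/13, 68/13) → (-141/13, 68/13)
T4 scale by (-1, 2): (-54/13, 62/13) → (54/13, 124/13); (-18/13, -92/13) → (18/13, -184/13); (126/13, -32/13) → (-126/13, -64/13); (-105/13, -86/13) → (105/13, -172/13); (-141/13, 68/13) → (141/13, 136/13)

image vertices: (54/13, 124/13), (18/13, -184/13), (-126/13, -64/13), (105/13, -172/13), (141/13, 136/13)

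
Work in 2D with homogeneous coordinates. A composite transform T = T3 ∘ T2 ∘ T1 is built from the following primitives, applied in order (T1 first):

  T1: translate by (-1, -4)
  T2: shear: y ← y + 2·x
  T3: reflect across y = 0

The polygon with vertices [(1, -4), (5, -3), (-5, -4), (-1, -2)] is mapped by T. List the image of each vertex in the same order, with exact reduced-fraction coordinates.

image vertices: (0, 8), (4, -1), (-6, 20), (-2, 10)

T1 translate by (-1, -4): (1, -4) → (0, -8); (5, -3) → (4, -7); (-5, -4) → (-6, -8); (-1, -2) → (-2, -6)
T2 shear: y ← y + 2·x: (0, -8) → (0, -8); (4, -7) → (4, 1); (-6, -8) → (-6, -20); (-2, -6) → (-2, -10)
T3 reflect across y = 0: (0, -8) → (0, 8); (4, 1) → (4, -1); (-6, -20) → (-6, 20); (-2, -10) → (-2, 10)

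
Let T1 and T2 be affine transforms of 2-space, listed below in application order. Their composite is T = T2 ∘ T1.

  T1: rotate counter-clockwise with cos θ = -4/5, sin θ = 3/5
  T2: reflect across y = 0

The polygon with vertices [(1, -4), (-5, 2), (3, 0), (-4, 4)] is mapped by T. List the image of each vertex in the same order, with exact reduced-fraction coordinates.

T1 rotate counter-clockwise with cos θ = -4/5, sin θ = 3/5: (1, -4) → (8/5, 19/5); (-5, 2) → (14/5, -23/5); (3, 0) → (-12/5, 9/5); (-4, 4) → (4/5, -28/5)
T2 reflect across y = 0: (8/5, 19/5) → (8/5, -19/5); (14/5, -23/5) → (14/5, 23/5); (-12/5, 9/5) → (-12/5, -9/5); (4/5, -28/5) → (4/5, 28/5)

image vertices: (8/5, -19/5), (14/5, 23/5), (-12/5, -9/5), (4/5, 28/5)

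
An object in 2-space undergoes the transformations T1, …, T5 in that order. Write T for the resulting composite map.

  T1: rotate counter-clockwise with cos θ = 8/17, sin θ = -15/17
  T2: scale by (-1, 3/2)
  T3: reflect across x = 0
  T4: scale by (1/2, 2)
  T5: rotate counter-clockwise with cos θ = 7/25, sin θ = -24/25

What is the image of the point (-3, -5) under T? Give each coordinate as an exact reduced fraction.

T1 rotate counter-clockwise with cos θ = 8/17, sin θ = -15/17: (-3, -5) → (-99/17, 5/17)
T2 scale by (-1, 3/2): (-99/17, 5/17) → (99/17, 15/34)
T3 reflect across x = 0: (99/17, 15/34) → (-99/17, 15/34)
T4 scale by (1/2, 2): (-99/17, 15/34) → (-99/34, 15/17)
T5 rotate counter-clockwise with cos θ = 7/25, sin θ = -24/25: (-99/34, 15/17) → (27/850, 1293/425)

T(p) = (27/850, 1293/425)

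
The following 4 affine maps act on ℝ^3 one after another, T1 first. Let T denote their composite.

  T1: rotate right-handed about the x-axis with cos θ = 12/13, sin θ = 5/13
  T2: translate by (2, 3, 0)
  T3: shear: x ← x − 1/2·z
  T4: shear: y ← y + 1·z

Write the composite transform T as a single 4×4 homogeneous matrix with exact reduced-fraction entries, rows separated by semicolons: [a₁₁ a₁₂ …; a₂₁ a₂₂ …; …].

T = [1 -5/26 -6/13 2; 0 17/13 7/13 3; 0 5/13 12/13 0; 0 0 0 1]

T1 = [1 0 0 0; 0 12/13 -5/13 0; 0 5/13 12/13 0; 0 0 0 1]
T2·T1 = [1 0 0 2; 0 12/13 -5/13 3; 0 5/13 12/13 0; 0 0 0 1]
T3·…·T1 = [1 -5/26 -6/13 2; 0 12/13 -5/13 3; 0 5/13 12/13 0; 0 0 0 1]
T4·…·T1 = [1 -5/26 -6/13 2; 0 17/13 7/13 3; 0 5/13 12/13 0; 0 0 0 1]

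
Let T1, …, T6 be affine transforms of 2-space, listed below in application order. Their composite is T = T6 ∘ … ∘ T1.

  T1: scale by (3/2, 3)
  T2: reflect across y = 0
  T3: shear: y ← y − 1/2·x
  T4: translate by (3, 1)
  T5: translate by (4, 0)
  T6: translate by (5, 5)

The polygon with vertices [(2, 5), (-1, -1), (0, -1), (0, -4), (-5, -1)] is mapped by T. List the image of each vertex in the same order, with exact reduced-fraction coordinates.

image vertices: (15, -21/2), (21/2, 39/4), (12, 9), (12, 18), (9/2, 51/4)

T1 scale by (3/2, 3): (2, 5) → (3, 15); (-1, -1) → (-3/2, -3); (0, -1) → (0, -3); (0, -4) → (0, -12); (-5, -1) → (-15/2, -3)
T2 reflect across y = 0: (3, 15) → (3, -15); (-3/2, -3) → (-3/2, 3); (0, -3) → (0, 3); (0, -12) → (0, 12); (-15/2, -3) → (-15/2, 3)
T3 shear: y ← y − 1/2·x: (3, -15) → (3, -33/2); (-3/2, 3) → (-3/2, 15/4); (0, 3) → (0, 3); (0, 12) → (0, 12); (-15/2, 3) → (-15/2, 27/4)
T4 translate by (3, 1): (3, -33/2) → (6, -31/2); (-3/2, 15/4) → (3/2, 19/4); (0, 3) → (3, 4); (0, 12) → (3, 13); (-15/2, 27/4) → (-9/2, 31/4)
T5 translate by (4, 0): (6, -31/2) → (10, -31/2); (3/2, 19/4) → (11/2, 19/4); (3, 4) → (7, 4); (3, 13) → (7, 13); (-9/2, 31/4) → (-1/2, 31/4)
T6 translate by (5, 5): (10, -31/2) → (15, -21/2); (11/2, 19/4) → (21/2, 39/4); (7, 4) → (12, 9); (7, 13) → (12, 18); (-1/2, 31/4) → (9/2, 51/4)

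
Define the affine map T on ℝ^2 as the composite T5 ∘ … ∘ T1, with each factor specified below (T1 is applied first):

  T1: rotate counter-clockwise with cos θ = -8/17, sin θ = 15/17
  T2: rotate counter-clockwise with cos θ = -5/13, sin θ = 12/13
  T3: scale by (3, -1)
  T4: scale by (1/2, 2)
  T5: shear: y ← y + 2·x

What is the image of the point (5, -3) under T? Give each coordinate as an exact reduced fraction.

T1 rotate counter-clockwise with cos θ = -8/17, sin θ = 15/17: (5, -3) → (5/17, 99/17)
T2 rotate counter-clockwise with cos θ = -5/13, sin θ = 12/13: (5/17, 99/17) → (-1213/221, -435/221)
T3 scale by (3, -1): (-1213/221, -435/221) → (-3639/221, 435/221)
T4 scale by (1/2, 2): (-3639/221, 435/221) → (-3639/442, 870/221)
T5 shear: y ← y + 2·x: (-3639/442, 870/221) → (-3639/442, -213/17)

T(p) = (-3639/442, -213/17)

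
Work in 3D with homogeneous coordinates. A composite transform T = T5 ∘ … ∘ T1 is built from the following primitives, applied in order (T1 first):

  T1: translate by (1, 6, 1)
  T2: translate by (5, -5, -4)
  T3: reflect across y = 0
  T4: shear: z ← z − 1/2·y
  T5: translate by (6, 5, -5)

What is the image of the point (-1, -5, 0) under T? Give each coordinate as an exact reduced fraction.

T(p) = (11, 9, -10)

T1 translate by (1, 6, 1): (-1, -5, 0) → (0, 1, 1)
T2 translate by (5, -5, -4): (0, 1, 1) → (5, -4, -3)
T3 reflect across y = 0: (5, -4, -3) → (5, 4, -3)
T4 shear: z ← z − 1/2·y: (5, 4, -3) → (5, 4, -5)
T5 translate by (6, 5, -5): (5, 4, -5) → (11, 9, -10)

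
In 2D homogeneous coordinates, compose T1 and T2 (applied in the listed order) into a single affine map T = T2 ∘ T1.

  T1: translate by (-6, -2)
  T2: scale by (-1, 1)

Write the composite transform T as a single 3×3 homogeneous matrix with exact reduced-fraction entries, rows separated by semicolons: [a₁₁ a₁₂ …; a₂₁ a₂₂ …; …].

T1 = [1 0 -6; 0 1 -2; 0 0 1]
T2·T1 = [-1 0 6; 0 1 -2; 0 0 1]

T = [-1 0 6; 0 1 -2; 0 0 1]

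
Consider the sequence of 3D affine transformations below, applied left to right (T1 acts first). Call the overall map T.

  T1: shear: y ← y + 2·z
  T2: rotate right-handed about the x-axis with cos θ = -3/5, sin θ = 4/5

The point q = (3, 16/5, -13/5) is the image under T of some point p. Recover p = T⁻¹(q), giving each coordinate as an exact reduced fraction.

T1 = [1 0 0 0; 0 1 2 0; 0 0 1 0; 0 0 0 1]
T2·T1 = [1 0 0 0; 0 -3/5 -2 0; 0 4/5 1 0; 0 0 0 1]
det M = 1; M⁻¹ = [1 0 0 0; 0 1 2 0; 0 -4/5 -3/5 0; 0 0 0 1]
M⁻¹ · (3, 16/5, -13/5)ᵀ = (3, -2, -1)ᵀ

p = (3, -2, -1)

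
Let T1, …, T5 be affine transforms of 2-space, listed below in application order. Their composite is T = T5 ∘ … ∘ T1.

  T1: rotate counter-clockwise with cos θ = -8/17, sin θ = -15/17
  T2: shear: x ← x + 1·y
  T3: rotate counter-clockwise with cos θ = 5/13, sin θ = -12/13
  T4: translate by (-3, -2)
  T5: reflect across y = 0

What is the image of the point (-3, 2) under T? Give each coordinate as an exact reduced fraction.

T1 rotate counter-clockwise with cos θ = -8/17, sin θ = -15/17: (-3, 2) → (54/17, 29/17)
T2 shear: x ← x + 1·y: (54/17, 29/17) → (83/17, 29/17)
T3 rotate counter-clockwise with cos θ = 5/13, sin θ = -12/13: (83/17, 29/17) → (763/221, -851/221)
T4 translate by (-3, -2): (763/221, -851/221) → (100/221, -1293/221)
T5 reflect across y = 0: (100/221, -1293/221) → (100/221, 1293/221)

T(p) = (100/221, 1293/221)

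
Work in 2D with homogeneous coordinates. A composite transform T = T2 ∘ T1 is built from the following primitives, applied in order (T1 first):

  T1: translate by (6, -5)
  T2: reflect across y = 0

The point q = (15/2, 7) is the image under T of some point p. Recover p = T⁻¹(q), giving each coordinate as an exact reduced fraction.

p = (3/2, -2)

T1 = [1 0 6; 0 1 -5; 0 0 1]
T2·T1 = [1 0 6; 0 -1 5; 0 0 1]
det M = -1; M⁻¹ = [1 0 -6; 0 -1 5; 0 0 1]
M⁻¹ · (15/2, 7)ᵀ = (3/2, -2)ᵀ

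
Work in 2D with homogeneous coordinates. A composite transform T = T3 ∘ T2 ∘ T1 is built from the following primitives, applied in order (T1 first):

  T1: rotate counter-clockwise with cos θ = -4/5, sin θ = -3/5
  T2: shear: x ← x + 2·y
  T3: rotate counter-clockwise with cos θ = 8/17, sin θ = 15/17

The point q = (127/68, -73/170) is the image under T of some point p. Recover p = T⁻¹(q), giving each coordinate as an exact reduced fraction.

T1 = [-4/5 3/5 0; -3/5 -4/5 0; 0 0 1]
T2·T1 = [-2 -1 0; -3/5 -4/5 0; 0 0 1]
T3·…·T1 = [-7/17 4/17 0; -174/85 -107/85 0; 0 0 1]
det M = 1; M⁻¹ = [-107/85 -4/17 0; 174/85 -7/17 0; 0 0 1]
M⁻¹ · (127/68, -73/170)ᵀ = (-9/4, 4)ᵀ

p = (-9/4, 4)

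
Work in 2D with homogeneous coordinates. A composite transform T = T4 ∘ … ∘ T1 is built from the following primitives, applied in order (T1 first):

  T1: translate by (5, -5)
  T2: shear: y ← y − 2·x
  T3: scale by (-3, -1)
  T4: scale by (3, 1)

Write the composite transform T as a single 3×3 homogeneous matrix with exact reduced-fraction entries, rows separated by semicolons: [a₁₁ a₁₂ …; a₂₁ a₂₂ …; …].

T = [-9 0 -45; 2 -1 15; 0 0 1]

T1 = [1 0 5; 0 1 -5; 0 0 1]
T2·T1 = [1 0 5; -2 1 -15; 0 0 1]
T3·…·T1 = [-3 0 -15; 2 -1 15; 0 0 1]
T4·…·T1 = [-9 0 -45; 2 -1 15; 0 0 1]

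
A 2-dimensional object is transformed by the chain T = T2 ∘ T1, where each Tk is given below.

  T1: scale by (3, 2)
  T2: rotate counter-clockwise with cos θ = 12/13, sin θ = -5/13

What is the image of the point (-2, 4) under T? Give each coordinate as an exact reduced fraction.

T1 scale by (3, 2): (-2, 4) → (-6, 8)
T2 rotate counter-clockwise with cos θ = 12/13, sin θ = -5/13: (-6, 8) → (-32/13, 126/13)

T(p) = (-32/13, 126/13)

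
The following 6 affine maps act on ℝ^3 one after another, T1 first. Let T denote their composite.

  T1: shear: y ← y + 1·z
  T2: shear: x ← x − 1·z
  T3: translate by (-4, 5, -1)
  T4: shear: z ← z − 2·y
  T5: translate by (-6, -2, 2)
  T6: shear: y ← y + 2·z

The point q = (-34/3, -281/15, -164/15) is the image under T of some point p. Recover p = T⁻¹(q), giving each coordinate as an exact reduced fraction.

p = (-3, 9/5, -5/3)

T1 = [1 0 0 0; 0 1 1 0; 0 0 1 0; 0 0 0 1]
T2·T1 = [1 0 -1 0; 0 1 1 0; 0 0 1 0; 0 0 0 1]
T3·…·T1 = [1 0 -1 -4; 0 1 1 5; 0 0 1 -1; 0 0 0 1]
T4·…·T1 = [1 0 -1 -4; 0 1 1 5; 0 -2 -1 -11; 0 0 0 1]
T5·…·T1 = [1 0 -1 -10; 0 1 1 3; 0 -2 -1 -9; 0 0 0 1]
T6·…·T1 = [1 0 -1 -10; 0 -3 -1 -15; 0 -2 -1 -9; 0 0 0 1]
det M = 1; M⁻¹ = [1 2 -3 13; 0 -1 1 -6; 0 2 -3 3; 0 0 0 1]
M⁻¹ · (-34/3, -281/15, -164/15)ᵀ = (-3, 9/5, -5/3)ᵀ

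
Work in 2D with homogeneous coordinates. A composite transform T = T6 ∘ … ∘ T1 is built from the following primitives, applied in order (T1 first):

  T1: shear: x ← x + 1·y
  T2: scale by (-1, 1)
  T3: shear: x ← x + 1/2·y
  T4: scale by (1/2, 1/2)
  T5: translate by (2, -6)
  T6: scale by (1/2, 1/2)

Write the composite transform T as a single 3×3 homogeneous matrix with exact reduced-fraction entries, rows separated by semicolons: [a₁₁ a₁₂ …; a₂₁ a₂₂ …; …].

T1 = [1 1 0; 0 1 0; 0 0 1]
T2·T1 = [-1 -1 0; 0 1 0; 0 0 1]
T3·…·T1 = [-1 -1/2 0; 0 1 0; 0 0 1]
T4·…·T1 = [-1/2 -1/4 0; 0 1/2 0; 0 0 1]
T5·…·T1 = [-1/2 -1/4 2; 0 1/2 -6; 0 0 1]
T6·…·T1 = [-1/4 -1/8 1; 0 1/4 -3; 0 0 1]

T = [-1/4 -1/8 1; 0 1/4 -3; 0 0 1]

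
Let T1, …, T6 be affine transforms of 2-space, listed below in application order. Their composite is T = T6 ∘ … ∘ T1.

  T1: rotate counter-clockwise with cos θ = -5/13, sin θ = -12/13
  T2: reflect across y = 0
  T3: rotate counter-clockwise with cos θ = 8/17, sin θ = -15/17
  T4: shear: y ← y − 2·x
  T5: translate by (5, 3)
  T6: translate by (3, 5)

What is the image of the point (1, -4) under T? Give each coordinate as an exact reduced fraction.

T1 rotate counter-clockwise with cos θ = -5/13, sin θ = -12/13: (1, -4) → (-53/13, 8/13)
T2 reflect across y = 0: (-53/13, 8/13) → (-53/13, -8/13)
T3 rotate counter-clockwise with cos θ = 8/17, sin θ = -15/17: (-53/13, -8/13) → (-32/13, 43/13)
T4 shear: y ← y − 2·x: (-32/13, 43/13) → (-32/13, 107/13)
T5 translate by (5, 3): (-32/13, 107/13) → (33/13, 146/13)
T6 translate by (3, 5): (33/13, 146/13) → (72/13, 211/13)

T(p) = (72/13, 211/13)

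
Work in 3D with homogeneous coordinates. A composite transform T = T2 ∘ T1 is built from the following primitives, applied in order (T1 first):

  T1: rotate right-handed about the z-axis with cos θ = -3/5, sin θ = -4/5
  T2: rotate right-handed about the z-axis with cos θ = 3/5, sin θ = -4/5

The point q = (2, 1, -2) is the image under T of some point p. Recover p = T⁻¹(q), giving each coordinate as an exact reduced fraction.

p = (-2, -1, -2)

T1 = [-3/5 4/5 0 0; -4/5 -3/5 0 0; 0 0 1 0; 0 0 0 1]
T2·T1 = [-1 0 0 0; 0 -1 0 0; 0 0 1 0; 0 0 0 1]
det M = 1; M⁻¹ = [-1 0 0 0; 0 -1 0 0; 0 0 1 0; 0 0 0 1]
M⁻¹ · (2, 1, -2)ᵀ = (-2, -1, -2)ᵀ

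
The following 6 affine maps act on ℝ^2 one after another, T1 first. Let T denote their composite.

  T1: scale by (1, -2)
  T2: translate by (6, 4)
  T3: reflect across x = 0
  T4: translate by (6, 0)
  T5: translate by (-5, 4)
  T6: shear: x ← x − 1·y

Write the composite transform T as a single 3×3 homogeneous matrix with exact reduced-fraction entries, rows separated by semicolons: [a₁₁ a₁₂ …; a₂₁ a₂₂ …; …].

T1 = [1 0 0; 0 -2 0; 0 0 1]
T2·T1 = [1 0 6; 0 -2 4; 0 0 1]
T3·…·T1 = [-1 0 -6; 0 -2 4; 0 0 1]
T4·…·T1 = [-1 0 0; 0 -2 4; 0 0 1]
T5·…·T1 = [-1 0 -5; 0 -2 8; 0 0 1]
T6·…·T1 = [-1 2 -13; 0 -2 8; 0 0 1]

T = [-1 2 -13; 0 -2 8; 0 0 1]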